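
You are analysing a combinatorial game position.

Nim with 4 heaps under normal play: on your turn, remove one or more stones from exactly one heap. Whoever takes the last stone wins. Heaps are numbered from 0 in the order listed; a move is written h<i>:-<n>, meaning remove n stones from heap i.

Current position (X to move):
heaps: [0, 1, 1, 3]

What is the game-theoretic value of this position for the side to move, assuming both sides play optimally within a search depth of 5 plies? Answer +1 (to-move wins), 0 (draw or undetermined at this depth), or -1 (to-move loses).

p1 X@[(0,1,1,3)]: h1:-1[(0,0,1,3)]-1 h2:-1[(0,1,0,3)]-1 h3:-1[(0,1,1,2)]-1 h3:-2[(0,1,1,1)]-1 h3:-3[(0,1,1,0)]+1*
p2 O@[(0,1,1,0)]: h1:-1[(0,0,1,0)]-1* h2:-1[(0,1,0,0)]-1
p3 X@[(0,0,1,0)]: h2:-1[(0,0,0,0)]+1*
p4 O@[(0,0,0,0)] terminal -1; root [(0,1,1,3)] d5

value((0,1,1,3), X) = +1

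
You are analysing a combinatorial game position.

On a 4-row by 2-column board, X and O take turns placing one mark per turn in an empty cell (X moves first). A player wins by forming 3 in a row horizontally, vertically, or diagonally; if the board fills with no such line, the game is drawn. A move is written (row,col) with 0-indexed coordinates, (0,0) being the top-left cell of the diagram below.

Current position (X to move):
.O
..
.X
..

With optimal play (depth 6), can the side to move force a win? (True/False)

X winning at [.O/../.X/..]: False

[.O/../.X/..] X move#1: (0,0):+0/XO/../.X/..*, (1,0):+0/.O/X./.X/.., (1,1):+0/.O/.X/.X/.., (2,0):+0/.O/../XX/.., (3,0):+0/.O/../.X/X., (3,1):+0/.O/../.X/.X
[XO/../.X/..] O move#2: (1,0):+0/XO/O./.X/..*, (1,1):+0/XO/.O/.X/.., (2,0):+0/XO/../OX/.., (3,0):+0/XO/../.X/O., (3,1):+0/XO/../.X/.O
[XO/O./.X/..] X move#3: (1,1):+0/XO/OX/.X/..*, (2,0):+0/XO/O./XX/.., (3,0):+0/XO/O./.X/X., (3,1):+0/XO/O./.X/.X
[XO/OX/.X/..] O move#4: (2,0):-1/XO/OX/OX/.., (3,0):-1/XO/OX/.X/O., (3,1):+0/XO/OX/.X/.O*
[XO/OX/.X/.O] X move#5: (2,0):+0/XO/OX/XX/.O*, (3,0):+0/XO/OX/.X/XO
[XO/OX/XX/.O] O move#6: (3,0):+0/XO/OX/XX/OO*
[XO/OX/XX/OO] end (terminal +0, X#7); searched .O/../.X/.. to 6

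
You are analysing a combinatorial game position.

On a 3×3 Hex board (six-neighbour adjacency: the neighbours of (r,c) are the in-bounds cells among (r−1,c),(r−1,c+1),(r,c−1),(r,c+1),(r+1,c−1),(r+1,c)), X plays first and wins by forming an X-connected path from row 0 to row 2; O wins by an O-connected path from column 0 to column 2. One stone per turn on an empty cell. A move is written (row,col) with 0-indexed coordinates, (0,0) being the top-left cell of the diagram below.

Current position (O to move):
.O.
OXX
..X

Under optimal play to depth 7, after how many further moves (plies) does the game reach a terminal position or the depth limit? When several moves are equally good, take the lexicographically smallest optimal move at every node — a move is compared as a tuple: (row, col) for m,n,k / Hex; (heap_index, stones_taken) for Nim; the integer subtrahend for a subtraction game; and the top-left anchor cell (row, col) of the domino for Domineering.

PV length from [.O./OXX/..X]: 1 ply

p1 O@[.O./OXX/..X]: (0,0)[OO./OXX/..X]-1 (0,2)[.OO/OXX/..X]+1* (2,0)[.O./OXX/O.X]-1 (2,1)[.O./OXX/.OX]-1
p2 X@[.OO/OXX/..X] terminal -1; root [.O./OXX/..X] d7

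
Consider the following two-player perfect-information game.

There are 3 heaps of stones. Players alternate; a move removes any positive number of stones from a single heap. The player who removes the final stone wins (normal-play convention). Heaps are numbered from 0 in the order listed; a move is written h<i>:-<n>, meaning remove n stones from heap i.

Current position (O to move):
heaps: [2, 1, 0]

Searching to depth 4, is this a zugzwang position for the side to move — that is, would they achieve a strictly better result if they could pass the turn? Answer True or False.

p1 O@[(2,1,0)]: h0:-1[(1,1,0)]+1* h0:-2[(0,1,0)]-1 h1:-1[(2,0,0)]-1
p2 X@[(1,1,0)]: h0:-1[(0,1,0)]-1* h1:-1[(1,0,0)]-1
p3 O@[(0,1,0)]: h1:-1[(0,0,0)]+1*
p4 X@[(0,0,0)] terminal -1; root [(2,1,0)] d4
suppose O passes — search the same position with X to move:
pass> p1 X@[(2,1,0)]: h0:-1[(1,1,0)]+1* h0:-2[(0,1,0)]-1 h1:-1[(2,0,0)]-1
pass> p2 O@[(1,1,0)]: h0:-1[(0,1,0)]-1* h1:-1[(1,0,0)]-1
pass> p3 X@[(0,1,0)]: h1:-1[(0,0,0)]+1*
pass> p4 O@[(0,0,0)] terminal -1; root [(2,1,0)] d4
for O: play +1, pass -1

zugzwang((2,1,0), O) = False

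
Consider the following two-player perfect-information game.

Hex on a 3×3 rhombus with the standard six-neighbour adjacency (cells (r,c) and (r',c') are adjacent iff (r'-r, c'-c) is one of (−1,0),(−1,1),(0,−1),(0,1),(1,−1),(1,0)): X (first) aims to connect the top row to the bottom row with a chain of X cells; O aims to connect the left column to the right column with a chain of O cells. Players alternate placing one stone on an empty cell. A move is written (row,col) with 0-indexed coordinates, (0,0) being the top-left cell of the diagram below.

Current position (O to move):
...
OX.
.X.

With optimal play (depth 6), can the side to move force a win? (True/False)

O winning at [.../OX./.X.]: False

[.../OX./.X.] O move#1: (0,0):-1/O../OX./.X.*, (0,1):-1/.O./OX./.X., (0,2):-1/..O/OX./.X., (1,2):-1/.../OXO/.X., (2,0):-1/.../OX./OX., (2,2):-1/.../OX./.XO
[O../OX./.X.] X move#2: (0,1):+1/OX./OX./.X.*, (0,2):+1/O.X/OX./.X., (1,2):+1/O../OXX/.X., (2,0):+1/O../OX./XX., (2,2):+1/O../OX./.XX
[OX./OX./.X.] end (terminal -1, O#3); searched .../OX./.X. to 6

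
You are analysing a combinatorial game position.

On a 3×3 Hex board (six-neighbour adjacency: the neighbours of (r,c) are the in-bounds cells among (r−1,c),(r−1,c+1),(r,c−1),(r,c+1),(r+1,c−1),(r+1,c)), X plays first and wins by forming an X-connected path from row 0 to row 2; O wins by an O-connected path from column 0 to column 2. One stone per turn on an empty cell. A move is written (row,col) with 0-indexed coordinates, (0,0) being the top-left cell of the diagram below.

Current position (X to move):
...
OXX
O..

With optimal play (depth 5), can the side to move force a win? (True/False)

ply 1, X at .../OXX/O.. | (0,0)=+1→X../OXX/O..*; (0,1)=+1→.X./OXX/O..; (0,2)=+1→..X/OXX/O..; (2,1)=+1→.../OXX/OX.; (2,2)=+1→.../OXX/O.X
ply 2, O at X../OXX/O.. | (0,1)=-1→XO./OXX/O..*; (0,2)=-1→X.O/OXX/O..; (2,1)=-1→X../OXX/OO.; (2,2)=-1→X../OXX/O.O
ply 3, X at XO./OXX/O.. | (0,2)=+1→XOX/OXX/O..*; (2,1)=-1→XO./OXX/OX.; (2,2)=-1→XO./OXX/O.X
ply 4, O at XOX/OXX/O.. | (2,1)=-1→XOX/OXX/OO.*; (2,2)=-1→XOX/OXX/O.O
ply 5, X at XOX/OXX/OO. | (2,2)=+1→XOX/OXX/OOX*
ply 6: XOX/OXX/OOX is terminal -1 (O); from .../OXX/O.. depth 5

X winning at [.../OXX/O..]: True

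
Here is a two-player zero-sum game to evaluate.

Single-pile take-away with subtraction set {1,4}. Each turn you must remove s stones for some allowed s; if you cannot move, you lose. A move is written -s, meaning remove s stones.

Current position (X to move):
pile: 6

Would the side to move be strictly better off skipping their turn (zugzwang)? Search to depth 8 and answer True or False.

zugzwang(6, X) = False

ply 1, X at 6 | -1=+1→5*; -4=+1→2
ply 2, O at 5 | -1=-1→4*; -4=-1→1
ply 3, X at 4 | -1=-1→3; -4=+1→0*
ply 4: 0 is terminal -1 (O); from 6 depth 8
if X skipped the turn, O would face:
~ ply 1, O at 6 | -1=+1→5*; -4=+1→2
~ ply 2, X at 5 | -1=-1→4*; -4=-1→1
~ ply 3, O at 4 | -1=-1→3; -4=+1→0*
~ ply 4: 0 is terminal -1 (X); from 6 depth 8
compare (X): move=+1 vs pass=-1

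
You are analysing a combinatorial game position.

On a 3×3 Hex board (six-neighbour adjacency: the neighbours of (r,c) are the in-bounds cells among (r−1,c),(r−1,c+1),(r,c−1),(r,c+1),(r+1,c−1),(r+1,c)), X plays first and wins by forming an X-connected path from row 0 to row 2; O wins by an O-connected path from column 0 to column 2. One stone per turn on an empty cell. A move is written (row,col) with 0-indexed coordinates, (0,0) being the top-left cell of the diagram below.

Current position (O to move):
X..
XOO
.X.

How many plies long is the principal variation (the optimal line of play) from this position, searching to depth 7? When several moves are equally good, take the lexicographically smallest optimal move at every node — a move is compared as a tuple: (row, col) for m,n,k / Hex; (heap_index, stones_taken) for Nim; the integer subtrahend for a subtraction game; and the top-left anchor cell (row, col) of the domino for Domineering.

ply 1, O at X../XOO/.X. | (0,1)=-1→XO./XOO/.X.; (0,2)=-1→X.O/XOO/.X.; (2,0)=+1→X../XOO/OX.*; (2,2)=-1→X../XOO/.XO
ply 2: X../XOO/OX. is terminal -1 (X); from X../XOO/.X. depth 7

PV length from [X../XOO/.X.]: 1 ply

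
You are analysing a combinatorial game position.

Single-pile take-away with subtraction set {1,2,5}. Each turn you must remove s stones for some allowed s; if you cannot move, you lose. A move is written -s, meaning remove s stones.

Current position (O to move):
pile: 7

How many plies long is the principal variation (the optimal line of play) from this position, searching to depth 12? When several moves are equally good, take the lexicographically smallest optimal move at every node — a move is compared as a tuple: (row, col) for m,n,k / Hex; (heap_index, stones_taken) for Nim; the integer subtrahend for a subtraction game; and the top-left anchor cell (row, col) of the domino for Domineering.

PV length from [7]: 5 plies

p1 O@[7]: -1[6]+1* -2[5]-1 -5[2]-1
p2 X@[6]: -1[5]-1* -2[4]-1 -5[1]-1
p3 O@[5]: -1[4]-1 -2[3]+1* -5[0]+1
p4 X@[3]: -1[2]-1* -2[1]-1
p5 O@[2]: -1[1]-1 -2[0]+1*
p6 X@[0] terminal -1; root [7] d12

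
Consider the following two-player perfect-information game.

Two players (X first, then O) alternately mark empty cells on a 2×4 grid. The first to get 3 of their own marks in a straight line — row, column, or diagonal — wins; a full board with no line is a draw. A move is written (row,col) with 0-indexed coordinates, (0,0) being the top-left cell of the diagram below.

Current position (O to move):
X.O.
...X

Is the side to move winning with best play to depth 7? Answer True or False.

[X.O./...X] O move#1: (0,1):+0/XOO./...X*, (0,3):+0/X.OO/...X, (1,0):+0/X.O./O..X, (1,1):+0/X.O./.O.X, (1,2):+0/X.O./..OX
[XOO./...X] X move#2: (0,3):+0/XOOX/...X*, (1,0):-1/XOO./X..X, (1,1):-1/XOO./.X.X, (1,2):-1/XOO./..XX
[XOOX/...X] O move#3: (1,0):+0/XOOX/O..X*, (1,1):+0/XOOX/.O.X, (1,2):+0/XOOX/..OX
[XOOX/O..X] X move#4: (1,1):+0/XOOX/OX.X*, (1,2):+0/XOOX/O.XX
[XOOX/OX.X] O move#5: (1,2):+0/XOOX/OXOX*
[XOOX/OXOX] end (terminal +0, X#6); searched X.O./...X to 7

O winning at [X.O./...X]: False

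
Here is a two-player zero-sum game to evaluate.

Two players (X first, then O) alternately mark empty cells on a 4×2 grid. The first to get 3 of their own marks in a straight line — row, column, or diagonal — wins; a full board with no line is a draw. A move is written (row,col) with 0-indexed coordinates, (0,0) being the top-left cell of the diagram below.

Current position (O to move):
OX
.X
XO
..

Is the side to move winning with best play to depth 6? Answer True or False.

O winning at [OX/.X/XO/..]: False

ply 1, O at OX/.X/XO/.. | (1,0)=+0→OX/OX/XO/..*; (3,0)=+0→OX/.X/XO/O.; (3,1)=+0→OX/.X/XO/.O
ply 2, X at OX/OX/XO/.. | (3,0)=+0→OX/OX/XO/X.*; (3,1)=+0→OX/OX/XO/.X
ply 3, O at OX/OX/XO/X. | (3,1)=+0→OX/OX/XO/XO*
ply 4: OX/OX/XO/XO is terminal +0 (X); from OX/.X/XO/.. depth 6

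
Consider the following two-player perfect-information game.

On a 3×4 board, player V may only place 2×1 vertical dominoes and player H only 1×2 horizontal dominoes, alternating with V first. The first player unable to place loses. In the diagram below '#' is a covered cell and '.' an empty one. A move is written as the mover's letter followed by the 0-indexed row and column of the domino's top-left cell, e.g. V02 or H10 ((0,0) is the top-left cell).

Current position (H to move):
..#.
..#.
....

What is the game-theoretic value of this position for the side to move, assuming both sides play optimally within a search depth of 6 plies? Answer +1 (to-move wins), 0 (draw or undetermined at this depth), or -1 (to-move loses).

value(..#./..#./...., H) = +1

p1 H@[..#./..#./....]: H00[###./..#./....]-1 H10[..#./###./....]+1* H20[..#./..#./##..]-1 H21[..#./..#./.##.]-1 H22[..#./..#./..##]-1
p2 V@[..#./###./....]: V03[..##/####/....]-1* V13[..#./####/...#]-1
p3 H@[..##/####/....]: H00[####/####/....]+1* H20[..##/####/##..]+1 H21[..##/####/.##.]+1 H22[..##/####/..##]+1
p4 V@[####/####/....] terminal -1; root [..#./..#./....] d6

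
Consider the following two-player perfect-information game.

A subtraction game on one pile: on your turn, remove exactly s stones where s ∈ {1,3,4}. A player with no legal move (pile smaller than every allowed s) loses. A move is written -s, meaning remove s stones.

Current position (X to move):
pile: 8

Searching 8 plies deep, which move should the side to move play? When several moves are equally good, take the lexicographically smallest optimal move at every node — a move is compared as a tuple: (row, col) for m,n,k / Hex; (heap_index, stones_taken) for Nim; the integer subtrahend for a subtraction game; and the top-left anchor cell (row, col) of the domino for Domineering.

X's best at [8]: -1

p1 X@[8]: -1[7]+1* -3[5]-1 -4[4]-1
p2 O@[7]: -1[6]-1* -3[4]-1 -4[3]-1
p3 X@[6]: -1[5]-1 -3[3]-1 -4[2]+1*
p4 O@[2]: -1[1]-1*
p5 X@[1]: -1[0]+1*
p6 O@[0] terminal -1; root [8] d8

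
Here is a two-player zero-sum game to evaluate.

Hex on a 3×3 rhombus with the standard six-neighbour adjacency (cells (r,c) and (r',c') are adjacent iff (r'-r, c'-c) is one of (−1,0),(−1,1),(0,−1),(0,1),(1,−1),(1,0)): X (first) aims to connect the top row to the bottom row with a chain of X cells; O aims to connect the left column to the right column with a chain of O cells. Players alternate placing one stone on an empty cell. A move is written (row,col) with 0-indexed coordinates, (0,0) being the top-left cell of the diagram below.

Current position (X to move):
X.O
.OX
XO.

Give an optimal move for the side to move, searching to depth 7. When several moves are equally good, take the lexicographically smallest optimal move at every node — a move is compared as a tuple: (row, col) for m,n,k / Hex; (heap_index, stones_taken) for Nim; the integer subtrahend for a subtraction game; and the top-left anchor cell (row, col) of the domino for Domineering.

ply 1, X at X.O/.OX/XO. | (0,1)=-1→XXO/.OX/XO.; (1,0)=+1→X.O/XOX/XO.*; (2,2)=-1→X.O/.OX/XOX
ply 2: X.O/XOX/XO. is terminal -1 (O); from X.O/.OX/XO. depth 7

X's best at [X.O/.OX/XO.]: (1,0)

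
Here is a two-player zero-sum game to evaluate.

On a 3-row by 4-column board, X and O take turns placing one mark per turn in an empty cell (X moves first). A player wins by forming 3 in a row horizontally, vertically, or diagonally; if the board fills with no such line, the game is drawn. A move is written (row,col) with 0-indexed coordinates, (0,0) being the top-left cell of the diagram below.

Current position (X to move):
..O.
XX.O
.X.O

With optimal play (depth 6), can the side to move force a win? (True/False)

p1 X@[..O./XX.O/.X.O]: (0,0)[X.O./XX.O/.X.O]-1 (0,1)[.XO./XX.O/.X.O]+1* (0,3)[..OX/XX.O/.X.O]+1 (1,2)[..O./XXXO/.X.O]+1 (2,0)[..O./XX.O/XX.O]-1 (2,2)[..O./XX.O/.XXO]-1
p2 O@[.XO./XX.O/.X.O] terminal -1; root [..O./XX.O/.X.O] d6

X winning at [..O./XX.O/.X.O]: True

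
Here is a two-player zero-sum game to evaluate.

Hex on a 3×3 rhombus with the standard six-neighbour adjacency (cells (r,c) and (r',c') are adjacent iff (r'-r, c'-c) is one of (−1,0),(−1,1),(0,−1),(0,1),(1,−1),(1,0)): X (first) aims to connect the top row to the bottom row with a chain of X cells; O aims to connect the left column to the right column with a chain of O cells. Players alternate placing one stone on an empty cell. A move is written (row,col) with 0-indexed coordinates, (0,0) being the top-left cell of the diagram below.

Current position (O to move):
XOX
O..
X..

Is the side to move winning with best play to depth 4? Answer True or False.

p1 O@[XOX/O../X..]: (1,1)[XOX/OO./X..]-1* (1,2)[XOX/O.O/X..]-1 (2,1)[XOX/O../XO.]-1 (2,2)[XOX/O../X.O]-1
p2 X@[XOX/OO./X..]: (1,2)[XOX/OOX/X..]+1* (2,1)[XOX/OO./XX.]-1 (2,2)[XOX/OO./X.X]-1
p3 O@[XOX/OOX/X..]: (2,1)[XOX/OOX/XO.]-1* (2,2)[XOX/OOX/X.O]-1
p4 X@[XOX/OOX/XO.]: (2,2)[XOX/OOX/XOX]+1*
p5 O@[XOX/OOX/XOX] terminal -1; root [XOX/O../X..] d4

O winning at [XOX/O../X..]: False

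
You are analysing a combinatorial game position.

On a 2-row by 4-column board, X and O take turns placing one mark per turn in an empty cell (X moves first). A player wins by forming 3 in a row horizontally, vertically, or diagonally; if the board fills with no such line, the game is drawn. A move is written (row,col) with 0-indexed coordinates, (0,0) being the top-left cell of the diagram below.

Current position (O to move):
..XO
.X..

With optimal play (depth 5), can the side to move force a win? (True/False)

O winning at [..XO/.X..]: False

[..XO/.X..] O move#1: (0,0):-1/O.XO/.X.., (0,1):-1/.OXO/.X.., (1,0):+0/..XO/OX..*, (1,2):+0/..XO/.XO., (1,3):+0/..XO/.X.O
[..XO/OX..] X move#2: (0,0):+0/X.XO/OX..*, (0,1):+0/.XXO/OX.., (1,2):+0/..XO/OXX., (1,3):+0/..XO/OX.X
[X.XO/OX..] O move#3: (0,1):+0/XOXO/OX..*, (1,2):-1/X.XO/OXO., (1,3):-1/X.XO/OX.O
[XOXO/OX..] X move#4: (1,2):+0/XOXO/OXX.*, (1,3):+0/XOXO/OX.X
[XOXO/OXX.] O move#5: (1,3):+0/XOXO/OXXO*
[XOXO/OXXO] end (terminal +0, X#6); searched ..XO/.X.. to 5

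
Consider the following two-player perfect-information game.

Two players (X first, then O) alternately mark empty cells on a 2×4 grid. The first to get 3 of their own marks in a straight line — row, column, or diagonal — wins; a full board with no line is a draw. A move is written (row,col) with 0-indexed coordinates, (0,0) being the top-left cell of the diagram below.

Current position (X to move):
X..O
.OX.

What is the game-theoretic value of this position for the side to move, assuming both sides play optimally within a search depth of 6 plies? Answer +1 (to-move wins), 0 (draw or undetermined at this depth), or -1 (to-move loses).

ply 1, X at X..O/.OX. | (0,1)=+0→XX.O/.OX.*; (0,2)=+0→X.XO/.OX.; (1,0)=+0→X..O/XOX.; (1,3)=+0→X..O/.OXX
ply 2, O at XX.O/.OX. | (0,2)=+0→XXOO/.OX.*; (1,0)=-1→XX.O/OOX.; (1,3)=-1→XX.O/.OXO
ply 3, X at XXOO/.OX. | (1,0)=+0→XXOO/XOX.*; (1,3)=+0→XXOO/.OXX
ply 4, O at XXOO/XOX. | (1,3)=+0→XXOO/XOXO*
ply 5: XXOO/XOXO is terminal +0 (X); from X..O/.OX. depth 6

value(X..O/.OX., X) = 0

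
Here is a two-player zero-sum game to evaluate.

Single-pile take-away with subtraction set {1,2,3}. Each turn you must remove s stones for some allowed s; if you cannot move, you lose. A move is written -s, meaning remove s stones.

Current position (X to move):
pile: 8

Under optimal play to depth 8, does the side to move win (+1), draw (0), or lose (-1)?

value(8, X) = -1

[8] X move#1: -1:-1/7*, -2:-1/6, -3:-1/5
[7] O move#2: -1:-1/6, -2:-1/5, -3:+1/4*
[4] X move#3: -1:-1/3*, -2:-1/2, -3:-1/1
[3] O move#4: -1:-1/2, -2:-1/1, -3:+1/0*
[0] end (terminal -1, X#5); searched 8 to 8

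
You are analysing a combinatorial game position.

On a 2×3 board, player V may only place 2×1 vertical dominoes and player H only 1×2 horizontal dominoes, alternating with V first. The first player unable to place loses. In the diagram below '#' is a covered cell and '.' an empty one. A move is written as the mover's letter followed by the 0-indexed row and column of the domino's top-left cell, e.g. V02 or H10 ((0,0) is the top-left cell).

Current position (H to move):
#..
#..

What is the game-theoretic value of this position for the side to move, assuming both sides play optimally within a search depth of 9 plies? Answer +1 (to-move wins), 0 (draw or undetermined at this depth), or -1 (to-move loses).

ply 1, H at #../#.. | H01=+1→###/#..*; H11=+1→#../###
ply 2: ###/#.. is terminal -1 (V); from #../#.. depth 9

value(#../#.., H) = +1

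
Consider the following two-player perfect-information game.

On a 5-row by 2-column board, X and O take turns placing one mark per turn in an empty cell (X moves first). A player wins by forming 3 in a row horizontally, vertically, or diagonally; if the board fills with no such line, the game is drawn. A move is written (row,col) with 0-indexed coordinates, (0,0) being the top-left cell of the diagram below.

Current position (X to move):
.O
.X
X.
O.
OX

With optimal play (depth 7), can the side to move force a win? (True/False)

X winning at [.O/.X/X./O./OX]: False

p1 X@[.O/.X/X./O./OX]: (0,0)[XO/.X/X./O./OX]+0* (1,0)[.O/XX/X./O./OX]+0 (2,1)[.O/.X/XX/O./OX]+0 (3,1)[.O/.X/X./OX/OX]+0
p2 O@[XO/.X/X./O./OX]: (1,0)[XO/OX/X./O./OX]+0* (2,1)[XO/.X/XO/O./OX]-1 (3,1)[XO/.X/X./OO/OX]-1
p3 X@[XO/OX/X./O./OX]: (2,1)[XO/OX/XX/O./OX]+0* (3,1)[XO/OX/X./OX/OX]+0
p4 O@[XO/OX/XX/O./OX]: (3,1)[XO/OX/XX/OO/OX]+0*
p5 X@[XO/OX/XX/OO/OX] terminal +0; root [.O/.X/X./O./OX] d7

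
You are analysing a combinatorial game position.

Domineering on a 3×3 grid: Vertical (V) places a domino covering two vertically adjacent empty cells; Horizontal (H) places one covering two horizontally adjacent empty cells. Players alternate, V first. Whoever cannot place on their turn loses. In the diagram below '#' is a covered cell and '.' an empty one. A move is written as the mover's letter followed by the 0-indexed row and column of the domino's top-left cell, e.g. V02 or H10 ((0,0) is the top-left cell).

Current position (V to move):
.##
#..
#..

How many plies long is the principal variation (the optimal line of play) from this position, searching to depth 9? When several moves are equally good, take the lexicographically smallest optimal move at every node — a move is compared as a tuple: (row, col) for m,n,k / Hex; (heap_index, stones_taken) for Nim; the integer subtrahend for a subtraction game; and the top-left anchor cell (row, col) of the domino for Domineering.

p1 V@[.##/#../#..]: V11[.##/##./##.]+1* V12[.##/#.#/#.#]+1
p2 H@[.##/##./##.] terminal -1; root [.##/#../#..] d9

PV length from [.##/#../#..]: 1 ply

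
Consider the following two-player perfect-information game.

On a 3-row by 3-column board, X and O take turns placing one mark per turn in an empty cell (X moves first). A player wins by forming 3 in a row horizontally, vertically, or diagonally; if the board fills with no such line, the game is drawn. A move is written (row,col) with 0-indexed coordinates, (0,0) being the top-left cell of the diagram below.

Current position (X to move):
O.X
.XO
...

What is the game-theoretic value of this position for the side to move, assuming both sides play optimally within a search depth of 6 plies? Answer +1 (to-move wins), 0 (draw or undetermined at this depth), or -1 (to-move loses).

ply 1, X at O.X/.XO/... | (0,1)=+1→OXX/.XO/...*; (1,0)=+0→O.X/XXO/...; (2,0)=+1→O.X/.XO/X..; (2,1)=+1→O.X/.XO/.X.; (2,2)=+0→O.X/.XO/..X
ply 2, O at OXX/.XO/... | (1,0)=-1→OXX/OXO/...*; (2,0)=-1→OXX/.XO/O..; (2,1)=-1→OXX/.XO/.O.; (2,2)=-1→OXX/.XO/..O
ply 3, X at OXX/OXO/... | (2,0)=+1→OXX/OXO/X..*; (2,1)=+1→OXX/OXO/.X.; (2,2)=-1→OXX/OXO/..X
ply 4: OXX/OXO/X.. is terminal -1 (O); from O.X/.XO/... depth 6

value(O.X/.XO/..., X) = +1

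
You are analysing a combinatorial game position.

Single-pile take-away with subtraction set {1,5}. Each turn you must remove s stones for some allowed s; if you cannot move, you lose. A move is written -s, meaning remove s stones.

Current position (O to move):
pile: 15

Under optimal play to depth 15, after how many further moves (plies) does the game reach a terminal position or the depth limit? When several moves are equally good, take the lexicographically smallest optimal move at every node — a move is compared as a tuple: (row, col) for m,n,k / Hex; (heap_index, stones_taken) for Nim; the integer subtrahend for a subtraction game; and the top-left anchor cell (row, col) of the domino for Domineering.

PV length from [15]: 15 plies

ply 1, O at 15 | -1=+1→14*; -5=+1→10
ply 2, X at 14 | -1=-1→13*; -5=-1→9
ply 3, O at 13 | -1=+1→12*; -5=+1→8
ply 4, X at 12 | -1=-1→11*; -5=-1→7
ply 5, O at 11 | -1=+1→10*; -5=+1→6
ply 6, X at 10 | -1=-1→9*; -5=-1→5
ply 7, O at 9 | -1=+1→8*; -5=+1→4
ply 8, X at 8 | -1=-1→7*; -5=-1→3
ply 9, O at 7 | -1=+1→6*; -5=+1→2
ply 10, X at 6 | -1=-1→5*; -5=-1→1
ply 11, O at 5 | -1=+1→4*; -5=+1→0
ply 12, X at 4 | -1=-1→3*
ply 13, O at 3 | -1=+1→2*
ply 14, X at 2 | -1=-1→1*
ply 15, O at 1 | -1=+1→0*
ply 16: 0 is terminal -1 (X); from 15 depth 15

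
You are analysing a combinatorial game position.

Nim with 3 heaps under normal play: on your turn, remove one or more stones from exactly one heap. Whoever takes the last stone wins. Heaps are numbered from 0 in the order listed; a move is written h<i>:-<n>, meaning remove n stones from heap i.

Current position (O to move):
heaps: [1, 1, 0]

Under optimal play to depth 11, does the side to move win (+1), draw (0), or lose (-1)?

[(1,1,0)] O move#1: h0:-1:-1/(0,1,0)*, h1:-1:-1/(1,0,0)
[(0,1,0)] X move#2: h1:-1:+1/(0,0,0)*
[(0,0,0)] end (terminal -1, O#3); searched (1,1,0) to 11

value((1,1,0), O) = -1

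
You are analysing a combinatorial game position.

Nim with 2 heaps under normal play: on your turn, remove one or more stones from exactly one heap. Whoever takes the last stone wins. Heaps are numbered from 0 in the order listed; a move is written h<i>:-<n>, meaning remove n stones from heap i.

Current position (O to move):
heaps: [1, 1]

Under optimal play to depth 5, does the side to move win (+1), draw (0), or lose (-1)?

value((1,1), O) = -1

ply 1, O at (1,1) | h0:-1=-1→(0,1)*; h1:-1=-1→(1,0)
ply 2, X at (0,1) | h1:-1=+1→(0,0)*
ply 3: (0,0) is terminal -1 (O); from (1,1) depth 5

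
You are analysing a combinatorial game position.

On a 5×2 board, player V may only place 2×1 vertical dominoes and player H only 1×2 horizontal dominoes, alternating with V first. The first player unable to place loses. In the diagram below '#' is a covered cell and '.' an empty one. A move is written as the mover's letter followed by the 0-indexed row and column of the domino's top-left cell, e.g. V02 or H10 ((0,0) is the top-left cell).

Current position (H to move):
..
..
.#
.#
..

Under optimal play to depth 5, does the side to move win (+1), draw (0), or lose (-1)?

ply 1, H at ../../.#/.#/.. | H00=+1→##/../.#/.#/..*; H10=+1→../##/.#/.#/..; H40=-1→../../.#/.#/##
ply 2, V at ##/../.#/.#/.. | V10=-1→##/#./##/.#/..*; V20=-1→##/../##/##/..; V30=-1→##/../.#/##/#.
ply 3, H at ##/#./##/.#/.. | H40=+1→##/#./##/.#/##*
ply 4: ##/#./##/.#/## is terminal -1 (V); from ../../.#/.#/.. depth 5

value(../../.#/.#/.., H) = +1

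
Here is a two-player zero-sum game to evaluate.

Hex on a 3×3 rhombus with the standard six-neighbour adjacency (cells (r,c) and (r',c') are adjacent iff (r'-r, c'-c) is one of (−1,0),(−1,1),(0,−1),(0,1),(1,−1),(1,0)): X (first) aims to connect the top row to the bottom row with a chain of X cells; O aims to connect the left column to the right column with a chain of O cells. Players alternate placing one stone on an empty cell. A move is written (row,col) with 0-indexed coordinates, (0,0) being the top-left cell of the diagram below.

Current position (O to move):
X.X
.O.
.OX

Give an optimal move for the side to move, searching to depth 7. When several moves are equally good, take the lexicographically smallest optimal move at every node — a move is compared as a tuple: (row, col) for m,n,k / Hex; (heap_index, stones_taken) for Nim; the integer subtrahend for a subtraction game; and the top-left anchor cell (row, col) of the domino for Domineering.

p1 O@[X.X/.O./.OX]: (0,1)[XOX/.O./.OX]-1 (1,0)[X.X/OO./.OX]-1 (1,2)[X.X/.OO/.OX]+1* (2,0)[X.X/.O./OOX]-1
p2 X@[X.X/.OO/.OX]: (0,1)[XXX/.OO/.OX]-1* (1,0)[X.X/XOO/.OX]-1 (2,0)[X.X/.OO/XOX]-1
p3 O@[XXX/.OO/.OX]: (1,0)[XXX/OOO/.OX]+1* (2,0)[XXX/.OO/OOX]+1
p4 X@[XXX/OOO/.OX] terminal -1; root [X.X/.O./.OX] d7

O's best at [X.X/.O./.OX]: (1,2)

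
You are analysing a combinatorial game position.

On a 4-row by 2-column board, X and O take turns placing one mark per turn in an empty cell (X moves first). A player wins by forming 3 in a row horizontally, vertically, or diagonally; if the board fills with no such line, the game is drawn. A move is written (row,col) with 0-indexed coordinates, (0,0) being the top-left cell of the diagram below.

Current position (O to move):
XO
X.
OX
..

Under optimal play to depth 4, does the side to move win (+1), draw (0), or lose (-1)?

ply 1, O at XO/X./OX/.. | (1,1)=+0→XO/XO/OX/..*; (3,0)=+0→XO/X./OX/O.; (3,1)=+0→XO/X./OX/.O
ply 2, X at XO/XO/OX/.. | (3,0)=+0→XO/XO/OX/X.*; (3,1)=+0→XO/XO/OX/.X
ply 3, O at XO/XO/OX/X. | (3,1)=+0→XO/XO/OX/XO*
ply 4: XO/XO/OX/XO is terminal +0 (X); from XO/X./OX/.. depth 4

value(XO/X./OX/.., O) = 0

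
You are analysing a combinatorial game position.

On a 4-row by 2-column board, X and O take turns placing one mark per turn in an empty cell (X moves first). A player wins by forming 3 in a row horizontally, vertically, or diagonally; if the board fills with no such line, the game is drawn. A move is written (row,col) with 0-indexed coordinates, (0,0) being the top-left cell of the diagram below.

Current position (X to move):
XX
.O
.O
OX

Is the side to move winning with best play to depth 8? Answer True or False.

p1 X@[XX/.O/.O/OX]: (1,0)[XX/XO/.O/OX]+0* (2,0)[XX/.O/XO/OX]+0
p2 O@[XX/XO/.O/OX]: (2,0)[XX/XO/OO/OX]+0*
p3 X@[XX/XO/OO/OX] terminal +0; root [XX/.O/.O/OX] d8

X winning at [XX/.O/.O/OX]: False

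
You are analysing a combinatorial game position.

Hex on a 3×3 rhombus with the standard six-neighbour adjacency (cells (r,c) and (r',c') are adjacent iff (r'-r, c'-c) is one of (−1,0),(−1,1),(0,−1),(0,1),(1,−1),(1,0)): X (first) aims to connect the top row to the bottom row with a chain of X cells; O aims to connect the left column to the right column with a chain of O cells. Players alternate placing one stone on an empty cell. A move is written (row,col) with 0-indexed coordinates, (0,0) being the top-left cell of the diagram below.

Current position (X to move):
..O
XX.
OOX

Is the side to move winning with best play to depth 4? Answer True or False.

X winning at [..O/XX./OOX]: True

[..O/XX./OOX] X move#1: (0,0):-1/X.O/XX./OOX, (0,1):-1/.XO/XX./OOX, (1,2):+1/..O/XXX/OOX*
[..O/XXX/OOX] O move#2: (0,0):-1/O.O/XXX/OOX*, (0,1):-1/.OO/XXX/OOX
[O.O/XXX/OOX] X move#3: (0,1):+1/OXO/XXX/OOX*
[OXO/XXX/OOX] end (terminal -1, O#4); searched ..O/XX./OOX to 4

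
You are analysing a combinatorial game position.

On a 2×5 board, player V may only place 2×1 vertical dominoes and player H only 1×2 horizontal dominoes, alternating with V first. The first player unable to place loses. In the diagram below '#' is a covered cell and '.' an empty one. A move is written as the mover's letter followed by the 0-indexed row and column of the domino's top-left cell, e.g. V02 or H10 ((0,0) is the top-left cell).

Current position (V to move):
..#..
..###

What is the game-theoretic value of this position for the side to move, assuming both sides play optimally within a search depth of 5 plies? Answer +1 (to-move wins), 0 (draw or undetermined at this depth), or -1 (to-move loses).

ply 1, V at ..#../..### | V00=+1→#.#../#.###*; V01=+1→.##../.####
ply 2, H at #.#../#.### | H03=-1→#.###/#.###*
ply 3, V at #.###/#.### | V01=+1→#####/#####*
ply 4: #####/##### is terminal -1 (H); from ..#../..### depth 5

value(..#../..###, V) = +1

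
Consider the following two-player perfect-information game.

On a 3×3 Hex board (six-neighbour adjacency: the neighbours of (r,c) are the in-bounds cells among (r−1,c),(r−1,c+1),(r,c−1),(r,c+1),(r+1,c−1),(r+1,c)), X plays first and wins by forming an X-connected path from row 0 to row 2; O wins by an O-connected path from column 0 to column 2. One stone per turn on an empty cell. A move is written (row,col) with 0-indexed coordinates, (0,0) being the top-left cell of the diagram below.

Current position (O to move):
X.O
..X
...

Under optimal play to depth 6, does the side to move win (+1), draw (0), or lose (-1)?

value(X.O/..X/..., O) = +1

[X.O/..X/...] O move#1: (0,1):-1/XOO/..X/..., (1,0):+1/X.O/O.X/...*, (1,1):+1/X.O/.OX/..., (2,0):-1/X.O/..X/O.., (2,1):-1/X.O/..X/.O., (2,2):-1/X.O/..X/..O
[X.O/O.X/...] X move#2: (0,1):-1/XXO/O.X/...*, (1,1):-1/X.O/OXX/..., (2,0):-1/X.O/O.X/X.., (2,1):-1/X.O/O.X/.X., (2,2):-1/X.O/O.X/..X
[XXO/O.X/...] O move#3: (1,1):+1/XXO/OOX/...*, (2,0):-1/XXO/O.X/O.., (2,1):-1/XXO/O.X/.O., (2,2):-1/XXO/O.X/..O
[XXO/OOX/...] end (terminal -1, X#4); searched X.O/..X/... to 6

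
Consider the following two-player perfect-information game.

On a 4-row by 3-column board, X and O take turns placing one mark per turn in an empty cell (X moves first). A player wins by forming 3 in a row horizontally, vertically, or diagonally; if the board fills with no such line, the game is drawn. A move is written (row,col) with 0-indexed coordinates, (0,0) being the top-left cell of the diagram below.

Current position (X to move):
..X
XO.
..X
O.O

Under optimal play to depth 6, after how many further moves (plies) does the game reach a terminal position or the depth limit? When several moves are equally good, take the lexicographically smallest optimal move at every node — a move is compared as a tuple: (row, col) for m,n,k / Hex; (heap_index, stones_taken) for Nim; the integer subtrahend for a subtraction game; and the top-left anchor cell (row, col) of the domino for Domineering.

ply 1, X at ..X/XO./..X/O.O | (0,0)=-1→X.X/XO./..X/O.O; (0,1)=-1→.XX/XO./..X/O.O; (1,2)=+1→..X/XOX/..X/O.O*; (2,0)=-1→..X/XO./X.X/O.O; (2,1)=-1→..X/XO./.XX/O.O; (3,1)=+0→..X/XO./..X/OXO
ply 2: ..X/XOX/..X/O.O is terminal -1 (O); from ..X/XO./..X/O.O depth 6

PV length from [..X/XO./..X/O.O]: 1 ply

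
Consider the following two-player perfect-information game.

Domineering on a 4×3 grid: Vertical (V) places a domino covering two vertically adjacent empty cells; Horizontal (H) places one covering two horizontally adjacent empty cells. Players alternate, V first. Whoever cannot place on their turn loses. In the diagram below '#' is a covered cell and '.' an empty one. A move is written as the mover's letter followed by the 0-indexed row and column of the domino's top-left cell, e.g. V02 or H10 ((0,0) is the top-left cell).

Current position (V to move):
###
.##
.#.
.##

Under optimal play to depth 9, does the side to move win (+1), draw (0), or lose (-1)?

value(###/.##/.#./.##, V) = +1

ply 1, V at ###/.##/.#./.## | V10=+1→###/###/##./.##*; V20=+1→###/.##/##./###
ply 2: ###/###/##./.## is terminal -1 (H); from ###/.##/.#./.## depth 9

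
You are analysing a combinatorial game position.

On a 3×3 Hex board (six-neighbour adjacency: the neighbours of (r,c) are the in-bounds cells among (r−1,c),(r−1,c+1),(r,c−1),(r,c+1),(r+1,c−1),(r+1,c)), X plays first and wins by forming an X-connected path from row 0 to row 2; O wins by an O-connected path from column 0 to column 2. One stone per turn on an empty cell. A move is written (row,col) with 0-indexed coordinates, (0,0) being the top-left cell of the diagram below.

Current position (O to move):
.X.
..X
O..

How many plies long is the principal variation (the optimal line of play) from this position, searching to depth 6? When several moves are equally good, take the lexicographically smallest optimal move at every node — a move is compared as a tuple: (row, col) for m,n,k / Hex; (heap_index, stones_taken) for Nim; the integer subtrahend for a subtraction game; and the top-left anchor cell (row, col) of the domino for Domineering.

ply 1, O at .X./..X/O.. | (0,0)=-1→OX./..X/O..*; (0,2)=-1→.XO/..X/O..; (1,0)=-1→.X./O.X/O..; (1,1)=-1→.X./.OX/O..; (2,1)=-1→.X./..X/OO.; (2,2)=-1→.X./..X/O.O
ply 2, X at OX./..X/O.. | (0,2)=+1→OXX/..X/O..*; (1,0)=+1→OX./X.X/O..; (1,1)=+1→OX./.XX/O..; (2,1)=+1→OX./..X/OX.; (2,2)=+1→OX./..X/O.X
ply 3, O at OXX/..X/O.. | (1,0)=-1→OXX/O.X/O..*; (1,1)=-1→OXX/.OX/O..; (2,1)=-1→OXX/..X/OO.; (2,2)=-1→OXX/..X/O.O
ply 4, X at OXX/O.X/O.. | (1,1)=+1→OXX/OXX/O..*; (2,1)=+1→OXX/O.X/OX.; (2,2)=+1→OXX/O.X/O.X
ply 5, O at OXX/OXX/O.. | (2,1)=-1→OXX/OXX/OO.*; (2,2)=-1→OXX/OXX/O.O
ply 6, X at OXX/OXX/OO. | (2,2)=+1→OXX/OXX/OOX*
ply 7: OXX/OXX/OOX is terminal -1 (O); from .X./..X/O.. depth 6

PV length from [.X./..X/O..]: 6 plies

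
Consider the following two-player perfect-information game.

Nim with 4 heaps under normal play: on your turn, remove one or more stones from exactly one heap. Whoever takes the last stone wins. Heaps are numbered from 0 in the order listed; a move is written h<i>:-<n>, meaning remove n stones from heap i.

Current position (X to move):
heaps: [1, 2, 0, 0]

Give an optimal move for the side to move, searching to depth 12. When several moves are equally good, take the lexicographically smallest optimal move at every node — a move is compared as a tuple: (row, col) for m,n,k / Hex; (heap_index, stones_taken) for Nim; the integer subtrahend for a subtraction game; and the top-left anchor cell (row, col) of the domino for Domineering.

X's best at [(1,2,0,0)]: h1:-1

[(1,2,0,0)] X move#1: h0:-1:-1/(0,2,0,0), h1:-1:+1/(1,1,0,0)*, h1:-2:-1/(1,0,0,0)
[(1,1,0,0)] O move#2: h0:-1:-1/(0,1,0,0)*, h1:-1:-1/(1,0,0,0)
[(0,1,0,0)] X move#3: h1:-1:+1/(0,0,0,0)*
[(0,0,0,0)] end (terminal -1, O#4); searched (1,2,0,0) to 12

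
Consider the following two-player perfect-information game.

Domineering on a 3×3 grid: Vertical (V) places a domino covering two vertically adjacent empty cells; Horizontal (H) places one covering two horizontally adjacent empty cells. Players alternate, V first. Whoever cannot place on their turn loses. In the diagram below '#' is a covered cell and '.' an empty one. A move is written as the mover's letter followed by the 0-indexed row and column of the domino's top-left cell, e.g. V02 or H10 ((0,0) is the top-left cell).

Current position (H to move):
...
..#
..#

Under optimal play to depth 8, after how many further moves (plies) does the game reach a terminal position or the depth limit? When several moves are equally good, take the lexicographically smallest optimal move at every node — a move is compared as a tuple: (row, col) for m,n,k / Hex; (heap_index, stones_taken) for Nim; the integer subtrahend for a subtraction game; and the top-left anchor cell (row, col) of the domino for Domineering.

p1 H@[.../..#/..#]: H00[##./..#/..#]-1 H01[.##/..#/..#]-1 H10[.../###/..#]+1* H20[.../..#/###]-1
p2 V@[.../###/..#] terminal -1; root [.../..#/..#] d8

PV length from [.../..#/..#]: 1 ply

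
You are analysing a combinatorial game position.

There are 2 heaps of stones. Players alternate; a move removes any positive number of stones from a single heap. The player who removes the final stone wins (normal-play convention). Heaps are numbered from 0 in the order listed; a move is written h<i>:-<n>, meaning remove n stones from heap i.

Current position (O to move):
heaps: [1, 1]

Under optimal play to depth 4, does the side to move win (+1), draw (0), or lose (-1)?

ply 1, O at (1,1) | h0:-1=-1→(0,1)*; h1:-1=-1→(1,0)
ply 2, X at (0,1) | h1:-1=+1→(0,0)*
ply 3: (0,0) is terminal -1 (O); from (1,1) depth 4

value((1,1), O) = -1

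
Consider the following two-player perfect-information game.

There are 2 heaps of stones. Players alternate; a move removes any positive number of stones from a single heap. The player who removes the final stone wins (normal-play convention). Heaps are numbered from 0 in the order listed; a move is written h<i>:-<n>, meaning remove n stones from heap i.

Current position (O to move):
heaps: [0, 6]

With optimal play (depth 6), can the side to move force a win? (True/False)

O winning at [(0,6)]: True

ply 1, O at (0,6) | h1:-1=-1→(0,5); h1:-2=-1→(0,4); h1:-3=-1→(0,3); h1:-4=-1→(0,2); h1:-5=-1→(0,1); h1:-6=+1→(0,0)*
ply 2: (0,0) is terminal -1 (X); from (0,6) depth 6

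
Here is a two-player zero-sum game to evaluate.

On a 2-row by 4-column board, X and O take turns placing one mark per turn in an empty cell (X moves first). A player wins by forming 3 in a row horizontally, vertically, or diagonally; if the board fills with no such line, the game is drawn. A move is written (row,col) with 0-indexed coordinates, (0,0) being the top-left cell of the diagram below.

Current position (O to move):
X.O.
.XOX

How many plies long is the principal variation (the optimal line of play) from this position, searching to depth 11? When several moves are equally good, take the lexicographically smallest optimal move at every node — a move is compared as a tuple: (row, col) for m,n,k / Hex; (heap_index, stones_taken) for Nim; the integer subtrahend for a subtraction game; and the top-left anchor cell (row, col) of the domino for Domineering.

ply 1, O at X.O./.XOX | (0,1)=+0→XOO./.XOX*; (0,3)=+0→X.OO/.XOX; (1,0)=+0→X.O./OXOX
ply 2, X at XOO./.XOX | (0,3)=+0→XOOX/.XOX*; (1,0)=-1→XOO./XXOX
ply 3, O at XOOX/.XOX | (1,0)=+0→XOOX/OXOX*
ply 4: XOOX/OXOX is terminal +0 (X); from X.O./.XOX depth 11

PV length from [X.O./.XOX]: 3 plies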